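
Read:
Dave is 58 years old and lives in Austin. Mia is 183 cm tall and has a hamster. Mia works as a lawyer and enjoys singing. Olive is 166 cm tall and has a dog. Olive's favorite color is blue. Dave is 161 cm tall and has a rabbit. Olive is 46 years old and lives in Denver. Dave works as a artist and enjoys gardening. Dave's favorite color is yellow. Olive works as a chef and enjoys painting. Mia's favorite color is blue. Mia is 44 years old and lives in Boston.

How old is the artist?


The artist is Dave, age 58

58


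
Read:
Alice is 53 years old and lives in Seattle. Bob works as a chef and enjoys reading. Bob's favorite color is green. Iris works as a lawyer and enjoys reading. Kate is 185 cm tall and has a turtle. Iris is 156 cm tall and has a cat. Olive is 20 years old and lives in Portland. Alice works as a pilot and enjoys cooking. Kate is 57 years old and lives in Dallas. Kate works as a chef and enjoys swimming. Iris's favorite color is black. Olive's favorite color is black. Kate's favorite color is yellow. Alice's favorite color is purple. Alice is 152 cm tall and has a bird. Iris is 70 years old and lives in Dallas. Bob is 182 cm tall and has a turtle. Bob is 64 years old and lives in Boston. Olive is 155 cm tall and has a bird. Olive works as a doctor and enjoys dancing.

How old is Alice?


Alice is 53 years old

53


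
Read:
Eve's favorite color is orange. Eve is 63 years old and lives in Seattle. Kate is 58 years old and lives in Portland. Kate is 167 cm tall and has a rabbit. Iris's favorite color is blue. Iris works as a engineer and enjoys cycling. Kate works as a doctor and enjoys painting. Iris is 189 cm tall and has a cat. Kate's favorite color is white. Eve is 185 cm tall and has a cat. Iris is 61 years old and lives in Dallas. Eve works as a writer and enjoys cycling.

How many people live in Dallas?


Count in Dallas: 1

1


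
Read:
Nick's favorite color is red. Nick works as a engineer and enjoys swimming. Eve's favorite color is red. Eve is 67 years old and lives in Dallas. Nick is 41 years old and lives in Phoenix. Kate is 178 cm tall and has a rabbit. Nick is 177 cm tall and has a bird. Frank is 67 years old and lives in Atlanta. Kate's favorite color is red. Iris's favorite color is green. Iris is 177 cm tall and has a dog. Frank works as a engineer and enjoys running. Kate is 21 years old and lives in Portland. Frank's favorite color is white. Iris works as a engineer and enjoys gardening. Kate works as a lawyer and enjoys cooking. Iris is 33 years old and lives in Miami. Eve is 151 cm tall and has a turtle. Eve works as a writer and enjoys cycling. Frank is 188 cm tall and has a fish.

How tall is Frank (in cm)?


Frank is 188 cm tall

188


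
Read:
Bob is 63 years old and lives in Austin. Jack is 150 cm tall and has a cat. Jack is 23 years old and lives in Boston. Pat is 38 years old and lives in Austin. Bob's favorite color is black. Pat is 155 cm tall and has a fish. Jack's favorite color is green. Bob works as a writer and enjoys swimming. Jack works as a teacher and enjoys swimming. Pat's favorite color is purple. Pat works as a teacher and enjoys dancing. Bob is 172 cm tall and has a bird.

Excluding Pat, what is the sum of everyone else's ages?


Sum (excluding Pat): 86

86


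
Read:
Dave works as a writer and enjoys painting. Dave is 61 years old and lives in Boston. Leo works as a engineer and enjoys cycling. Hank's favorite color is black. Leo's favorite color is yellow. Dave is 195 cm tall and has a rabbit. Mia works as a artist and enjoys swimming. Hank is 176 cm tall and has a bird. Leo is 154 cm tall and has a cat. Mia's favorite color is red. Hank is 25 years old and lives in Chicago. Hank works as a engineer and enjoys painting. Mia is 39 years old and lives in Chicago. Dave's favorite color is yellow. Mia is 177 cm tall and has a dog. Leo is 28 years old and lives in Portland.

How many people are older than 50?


Filter: 1

1


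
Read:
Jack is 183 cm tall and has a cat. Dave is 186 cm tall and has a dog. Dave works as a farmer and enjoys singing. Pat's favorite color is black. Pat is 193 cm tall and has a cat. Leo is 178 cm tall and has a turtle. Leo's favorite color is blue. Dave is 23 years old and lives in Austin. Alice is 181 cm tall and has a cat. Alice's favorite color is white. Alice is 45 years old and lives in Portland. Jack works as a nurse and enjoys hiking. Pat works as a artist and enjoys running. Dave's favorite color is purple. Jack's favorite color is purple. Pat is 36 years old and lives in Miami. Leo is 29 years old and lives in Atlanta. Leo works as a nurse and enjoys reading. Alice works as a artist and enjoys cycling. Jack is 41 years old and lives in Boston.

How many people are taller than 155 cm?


Taller than 155: 5

5


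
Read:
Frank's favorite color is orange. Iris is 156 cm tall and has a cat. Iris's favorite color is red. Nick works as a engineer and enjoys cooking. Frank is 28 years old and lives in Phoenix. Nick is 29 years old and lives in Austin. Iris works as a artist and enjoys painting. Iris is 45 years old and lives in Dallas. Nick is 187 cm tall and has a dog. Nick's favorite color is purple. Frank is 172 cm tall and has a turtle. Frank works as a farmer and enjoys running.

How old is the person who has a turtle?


Person with turtle is Frank, age 28

28


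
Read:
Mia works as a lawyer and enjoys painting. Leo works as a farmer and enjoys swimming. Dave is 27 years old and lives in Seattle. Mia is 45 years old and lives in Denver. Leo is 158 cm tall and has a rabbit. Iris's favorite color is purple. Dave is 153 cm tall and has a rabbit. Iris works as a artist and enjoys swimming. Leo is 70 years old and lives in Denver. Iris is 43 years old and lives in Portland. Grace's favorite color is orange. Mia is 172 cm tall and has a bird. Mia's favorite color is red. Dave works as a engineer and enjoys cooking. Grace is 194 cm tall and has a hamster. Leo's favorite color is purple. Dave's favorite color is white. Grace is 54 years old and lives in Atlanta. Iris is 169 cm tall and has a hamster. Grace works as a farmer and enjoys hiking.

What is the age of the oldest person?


Oldest: Leo at 70

70


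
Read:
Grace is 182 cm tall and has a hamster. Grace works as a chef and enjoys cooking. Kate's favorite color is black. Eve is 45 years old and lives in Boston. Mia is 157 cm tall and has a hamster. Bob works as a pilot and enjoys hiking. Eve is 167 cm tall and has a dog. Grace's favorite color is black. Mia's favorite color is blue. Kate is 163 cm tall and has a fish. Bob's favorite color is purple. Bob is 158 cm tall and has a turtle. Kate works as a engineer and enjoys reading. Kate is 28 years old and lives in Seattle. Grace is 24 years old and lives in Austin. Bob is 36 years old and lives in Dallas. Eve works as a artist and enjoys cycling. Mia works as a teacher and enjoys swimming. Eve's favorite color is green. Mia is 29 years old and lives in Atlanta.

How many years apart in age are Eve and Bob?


45 vs 36, diff = 9

9


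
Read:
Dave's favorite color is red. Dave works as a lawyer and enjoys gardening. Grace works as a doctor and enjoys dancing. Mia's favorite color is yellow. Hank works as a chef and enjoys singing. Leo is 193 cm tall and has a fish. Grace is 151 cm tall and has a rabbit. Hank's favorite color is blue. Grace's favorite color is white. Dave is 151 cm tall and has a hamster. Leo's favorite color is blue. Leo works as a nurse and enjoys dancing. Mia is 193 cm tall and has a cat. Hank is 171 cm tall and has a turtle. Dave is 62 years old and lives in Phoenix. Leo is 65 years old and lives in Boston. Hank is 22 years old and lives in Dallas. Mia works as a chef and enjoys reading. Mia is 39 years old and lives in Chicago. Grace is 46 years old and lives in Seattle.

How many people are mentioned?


People: Leo, Grace, Dave, Hank, Mia. Count = 5

5


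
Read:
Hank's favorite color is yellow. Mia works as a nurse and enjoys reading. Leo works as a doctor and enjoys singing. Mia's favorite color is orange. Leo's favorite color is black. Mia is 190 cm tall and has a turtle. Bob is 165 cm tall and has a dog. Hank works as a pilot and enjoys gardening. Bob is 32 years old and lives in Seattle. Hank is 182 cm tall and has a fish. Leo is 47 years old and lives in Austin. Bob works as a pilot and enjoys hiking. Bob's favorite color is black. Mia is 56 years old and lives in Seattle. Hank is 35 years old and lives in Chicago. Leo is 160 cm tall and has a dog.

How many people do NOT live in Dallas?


Not in Dallas: 4

4


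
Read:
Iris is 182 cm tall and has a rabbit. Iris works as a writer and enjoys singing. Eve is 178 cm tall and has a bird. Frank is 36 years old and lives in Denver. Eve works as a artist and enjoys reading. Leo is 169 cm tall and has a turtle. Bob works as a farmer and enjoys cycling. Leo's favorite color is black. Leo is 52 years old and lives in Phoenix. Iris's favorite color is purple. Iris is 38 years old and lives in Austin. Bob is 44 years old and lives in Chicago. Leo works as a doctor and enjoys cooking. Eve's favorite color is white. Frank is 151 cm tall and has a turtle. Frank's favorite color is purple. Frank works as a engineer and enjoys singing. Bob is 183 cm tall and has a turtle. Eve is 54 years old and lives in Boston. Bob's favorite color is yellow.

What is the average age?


Sum=224, n=5, avg=44.8

44.8


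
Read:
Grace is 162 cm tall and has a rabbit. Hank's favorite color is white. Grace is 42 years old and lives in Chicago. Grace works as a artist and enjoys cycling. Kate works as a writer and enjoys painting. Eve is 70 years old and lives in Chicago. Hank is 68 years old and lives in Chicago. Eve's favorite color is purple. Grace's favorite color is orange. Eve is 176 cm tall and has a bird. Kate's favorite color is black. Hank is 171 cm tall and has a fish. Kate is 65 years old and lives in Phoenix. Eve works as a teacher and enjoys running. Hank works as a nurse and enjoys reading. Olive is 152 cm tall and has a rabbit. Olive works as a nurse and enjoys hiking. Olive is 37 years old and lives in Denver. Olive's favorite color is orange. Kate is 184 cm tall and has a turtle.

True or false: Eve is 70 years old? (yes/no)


Eve is actually 70. yes

yes


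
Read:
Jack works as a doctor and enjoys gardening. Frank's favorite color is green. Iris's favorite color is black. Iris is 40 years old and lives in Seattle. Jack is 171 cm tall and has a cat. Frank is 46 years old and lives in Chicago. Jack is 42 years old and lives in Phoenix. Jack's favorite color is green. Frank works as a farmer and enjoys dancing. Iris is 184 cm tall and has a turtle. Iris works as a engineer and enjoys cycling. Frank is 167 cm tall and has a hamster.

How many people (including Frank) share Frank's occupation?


Frank is a farmer. Count = 1

1


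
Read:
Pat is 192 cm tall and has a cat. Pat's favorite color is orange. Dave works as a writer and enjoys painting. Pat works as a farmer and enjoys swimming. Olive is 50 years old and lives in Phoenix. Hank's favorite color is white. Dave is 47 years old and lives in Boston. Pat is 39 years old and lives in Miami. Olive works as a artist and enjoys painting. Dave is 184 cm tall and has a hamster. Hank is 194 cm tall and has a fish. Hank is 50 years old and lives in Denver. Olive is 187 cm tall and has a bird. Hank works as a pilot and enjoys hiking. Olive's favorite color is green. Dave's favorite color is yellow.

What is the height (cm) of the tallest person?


Tallest: Hank at 194 cm

194


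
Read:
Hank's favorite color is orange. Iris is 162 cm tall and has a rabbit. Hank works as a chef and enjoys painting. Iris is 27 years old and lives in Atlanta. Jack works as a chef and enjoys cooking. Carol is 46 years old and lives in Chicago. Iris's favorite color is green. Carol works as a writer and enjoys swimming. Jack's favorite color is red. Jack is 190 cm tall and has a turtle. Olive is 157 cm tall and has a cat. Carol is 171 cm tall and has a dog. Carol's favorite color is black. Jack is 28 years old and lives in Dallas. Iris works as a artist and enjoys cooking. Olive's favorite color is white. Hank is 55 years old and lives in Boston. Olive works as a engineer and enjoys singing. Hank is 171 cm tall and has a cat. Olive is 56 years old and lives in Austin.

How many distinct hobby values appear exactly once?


Unique hobby values: 3

3


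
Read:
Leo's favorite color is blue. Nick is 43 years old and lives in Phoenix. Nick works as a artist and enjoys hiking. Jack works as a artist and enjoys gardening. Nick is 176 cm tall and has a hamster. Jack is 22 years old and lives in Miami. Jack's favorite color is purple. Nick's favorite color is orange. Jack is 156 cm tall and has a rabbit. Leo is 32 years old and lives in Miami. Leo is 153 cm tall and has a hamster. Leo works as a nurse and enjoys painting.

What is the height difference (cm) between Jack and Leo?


|156 - 153| = 3

3


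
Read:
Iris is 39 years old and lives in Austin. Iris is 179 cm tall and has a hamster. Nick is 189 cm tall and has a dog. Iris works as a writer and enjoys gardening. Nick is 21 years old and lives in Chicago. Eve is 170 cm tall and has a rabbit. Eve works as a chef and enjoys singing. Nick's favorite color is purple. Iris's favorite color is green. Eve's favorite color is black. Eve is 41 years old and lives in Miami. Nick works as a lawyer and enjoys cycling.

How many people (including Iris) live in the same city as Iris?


Iris lives in Austin. Count = 1

1


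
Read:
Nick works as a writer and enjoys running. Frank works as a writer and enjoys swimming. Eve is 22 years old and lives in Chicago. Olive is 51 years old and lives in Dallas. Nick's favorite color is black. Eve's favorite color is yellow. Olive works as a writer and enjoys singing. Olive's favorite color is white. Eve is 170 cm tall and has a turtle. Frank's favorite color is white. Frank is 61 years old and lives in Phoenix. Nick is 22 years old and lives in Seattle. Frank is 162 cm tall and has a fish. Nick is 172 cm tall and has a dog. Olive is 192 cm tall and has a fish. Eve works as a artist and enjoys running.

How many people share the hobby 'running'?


Count: 2

2


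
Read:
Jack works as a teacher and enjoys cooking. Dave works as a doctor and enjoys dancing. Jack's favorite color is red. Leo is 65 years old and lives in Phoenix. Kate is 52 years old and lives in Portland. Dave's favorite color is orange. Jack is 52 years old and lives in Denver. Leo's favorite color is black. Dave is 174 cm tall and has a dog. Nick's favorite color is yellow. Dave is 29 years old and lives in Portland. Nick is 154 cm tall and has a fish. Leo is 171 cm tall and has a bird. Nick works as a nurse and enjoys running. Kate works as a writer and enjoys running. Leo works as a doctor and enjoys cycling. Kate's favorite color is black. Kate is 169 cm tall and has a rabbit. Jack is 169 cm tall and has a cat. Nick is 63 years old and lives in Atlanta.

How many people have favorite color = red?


Count: 1

1


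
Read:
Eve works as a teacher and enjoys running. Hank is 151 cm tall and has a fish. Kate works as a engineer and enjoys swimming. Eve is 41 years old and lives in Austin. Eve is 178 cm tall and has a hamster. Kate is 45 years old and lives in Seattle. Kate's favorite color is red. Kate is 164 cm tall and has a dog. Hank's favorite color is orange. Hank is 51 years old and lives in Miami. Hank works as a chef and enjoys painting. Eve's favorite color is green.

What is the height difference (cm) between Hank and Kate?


|151 - 164| = 13

13


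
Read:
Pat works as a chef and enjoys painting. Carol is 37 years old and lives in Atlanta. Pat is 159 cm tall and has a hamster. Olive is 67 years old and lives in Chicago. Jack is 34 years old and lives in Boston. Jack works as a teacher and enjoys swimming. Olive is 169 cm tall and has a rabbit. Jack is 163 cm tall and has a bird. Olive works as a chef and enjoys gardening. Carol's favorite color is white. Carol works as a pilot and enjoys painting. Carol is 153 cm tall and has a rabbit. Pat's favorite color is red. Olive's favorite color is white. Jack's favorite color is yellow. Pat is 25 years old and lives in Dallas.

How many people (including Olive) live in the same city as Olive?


Olive lives in Chicago. Count = 1

1


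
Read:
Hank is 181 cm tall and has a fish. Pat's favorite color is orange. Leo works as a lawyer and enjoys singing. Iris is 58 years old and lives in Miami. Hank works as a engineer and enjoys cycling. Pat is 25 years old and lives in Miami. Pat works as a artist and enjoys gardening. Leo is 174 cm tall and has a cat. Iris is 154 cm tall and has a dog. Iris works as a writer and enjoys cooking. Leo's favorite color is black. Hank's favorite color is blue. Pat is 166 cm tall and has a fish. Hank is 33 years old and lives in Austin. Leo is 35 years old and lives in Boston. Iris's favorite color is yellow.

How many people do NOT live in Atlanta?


Not in Atlanta: 4

4


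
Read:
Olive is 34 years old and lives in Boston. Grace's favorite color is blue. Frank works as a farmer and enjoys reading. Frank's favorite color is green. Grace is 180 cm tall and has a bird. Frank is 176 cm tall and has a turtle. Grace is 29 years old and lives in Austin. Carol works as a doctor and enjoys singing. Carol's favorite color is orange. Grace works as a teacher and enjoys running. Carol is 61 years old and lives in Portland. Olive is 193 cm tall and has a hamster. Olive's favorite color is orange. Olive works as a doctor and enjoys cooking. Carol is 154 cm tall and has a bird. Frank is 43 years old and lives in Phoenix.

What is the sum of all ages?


43+61+29+34 = 167

167


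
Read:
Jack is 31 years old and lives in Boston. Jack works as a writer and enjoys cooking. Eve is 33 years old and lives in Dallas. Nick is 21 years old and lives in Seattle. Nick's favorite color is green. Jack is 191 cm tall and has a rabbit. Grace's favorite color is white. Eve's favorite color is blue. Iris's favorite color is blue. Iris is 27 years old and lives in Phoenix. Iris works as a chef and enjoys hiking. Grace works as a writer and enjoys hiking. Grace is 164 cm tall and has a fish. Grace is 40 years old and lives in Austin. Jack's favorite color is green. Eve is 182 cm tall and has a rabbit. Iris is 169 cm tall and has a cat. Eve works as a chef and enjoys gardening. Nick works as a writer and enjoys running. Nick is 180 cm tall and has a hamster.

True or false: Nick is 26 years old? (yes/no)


Nick is actually 21. no

no


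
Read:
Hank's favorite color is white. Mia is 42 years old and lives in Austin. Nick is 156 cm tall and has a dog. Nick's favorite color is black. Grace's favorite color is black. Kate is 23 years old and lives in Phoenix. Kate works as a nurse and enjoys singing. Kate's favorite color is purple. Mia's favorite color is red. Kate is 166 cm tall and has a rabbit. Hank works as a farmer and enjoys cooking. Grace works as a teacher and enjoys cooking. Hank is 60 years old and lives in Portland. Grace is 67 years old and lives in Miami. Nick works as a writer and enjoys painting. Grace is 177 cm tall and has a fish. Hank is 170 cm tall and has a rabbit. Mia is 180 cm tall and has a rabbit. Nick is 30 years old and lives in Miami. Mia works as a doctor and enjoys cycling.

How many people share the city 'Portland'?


Count: 1

1


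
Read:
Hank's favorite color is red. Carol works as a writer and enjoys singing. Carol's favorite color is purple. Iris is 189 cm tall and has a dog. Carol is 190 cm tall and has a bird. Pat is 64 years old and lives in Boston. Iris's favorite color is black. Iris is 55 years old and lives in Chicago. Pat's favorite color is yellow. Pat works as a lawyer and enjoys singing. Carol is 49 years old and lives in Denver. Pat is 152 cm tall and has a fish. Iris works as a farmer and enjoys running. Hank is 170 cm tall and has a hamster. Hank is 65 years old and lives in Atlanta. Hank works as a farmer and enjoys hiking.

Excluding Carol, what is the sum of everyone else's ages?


Sum (excluding Carol): 184

184


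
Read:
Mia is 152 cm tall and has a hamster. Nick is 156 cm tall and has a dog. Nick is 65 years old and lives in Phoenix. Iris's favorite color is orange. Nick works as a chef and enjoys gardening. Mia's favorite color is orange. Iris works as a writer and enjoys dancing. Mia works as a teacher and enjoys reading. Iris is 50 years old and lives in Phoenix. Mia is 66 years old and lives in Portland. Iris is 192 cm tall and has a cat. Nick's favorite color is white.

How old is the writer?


The writer is Iris, age 50

50


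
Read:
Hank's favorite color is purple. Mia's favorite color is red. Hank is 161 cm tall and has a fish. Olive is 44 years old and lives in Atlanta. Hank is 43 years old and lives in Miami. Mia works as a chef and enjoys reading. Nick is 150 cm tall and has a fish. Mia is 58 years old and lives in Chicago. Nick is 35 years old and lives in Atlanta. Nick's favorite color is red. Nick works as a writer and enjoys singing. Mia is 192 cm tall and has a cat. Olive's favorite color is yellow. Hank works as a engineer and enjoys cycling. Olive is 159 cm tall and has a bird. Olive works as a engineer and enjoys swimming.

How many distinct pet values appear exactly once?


Unique pet values: 2

2


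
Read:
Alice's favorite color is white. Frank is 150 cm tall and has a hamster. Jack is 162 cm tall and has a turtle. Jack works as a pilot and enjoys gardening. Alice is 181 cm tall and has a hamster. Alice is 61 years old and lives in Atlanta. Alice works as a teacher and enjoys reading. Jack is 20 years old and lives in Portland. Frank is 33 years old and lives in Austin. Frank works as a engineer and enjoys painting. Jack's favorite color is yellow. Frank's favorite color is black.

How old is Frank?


Frank is 33 years old

33


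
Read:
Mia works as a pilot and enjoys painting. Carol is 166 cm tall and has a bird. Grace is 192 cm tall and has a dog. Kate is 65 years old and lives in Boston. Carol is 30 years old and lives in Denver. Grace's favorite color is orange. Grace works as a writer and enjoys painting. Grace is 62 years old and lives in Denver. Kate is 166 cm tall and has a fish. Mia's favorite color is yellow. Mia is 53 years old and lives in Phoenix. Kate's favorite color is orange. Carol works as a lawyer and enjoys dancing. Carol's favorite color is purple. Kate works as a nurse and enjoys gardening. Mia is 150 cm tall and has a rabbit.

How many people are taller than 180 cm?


Taller than 180: 1

1


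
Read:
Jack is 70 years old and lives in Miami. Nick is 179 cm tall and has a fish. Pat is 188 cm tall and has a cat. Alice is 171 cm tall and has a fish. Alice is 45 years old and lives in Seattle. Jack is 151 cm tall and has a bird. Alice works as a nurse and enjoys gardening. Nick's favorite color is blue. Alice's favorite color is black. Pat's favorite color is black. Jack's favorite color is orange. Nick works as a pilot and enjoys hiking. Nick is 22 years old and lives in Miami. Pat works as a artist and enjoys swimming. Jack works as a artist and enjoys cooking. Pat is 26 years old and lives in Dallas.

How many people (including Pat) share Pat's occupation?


Pat is a artist. Count = 2

2


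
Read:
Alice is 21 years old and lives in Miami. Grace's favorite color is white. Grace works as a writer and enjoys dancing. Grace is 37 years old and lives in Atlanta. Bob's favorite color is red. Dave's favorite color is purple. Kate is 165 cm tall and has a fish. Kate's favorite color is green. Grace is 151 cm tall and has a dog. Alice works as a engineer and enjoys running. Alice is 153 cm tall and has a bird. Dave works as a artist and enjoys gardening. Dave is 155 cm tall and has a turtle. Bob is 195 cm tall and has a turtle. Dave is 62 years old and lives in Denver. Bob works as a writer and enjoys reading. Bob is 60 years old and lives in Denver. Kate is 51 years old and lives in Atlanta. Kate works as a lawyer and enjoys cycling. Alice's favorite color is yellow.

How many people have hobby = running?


Count: 1

1


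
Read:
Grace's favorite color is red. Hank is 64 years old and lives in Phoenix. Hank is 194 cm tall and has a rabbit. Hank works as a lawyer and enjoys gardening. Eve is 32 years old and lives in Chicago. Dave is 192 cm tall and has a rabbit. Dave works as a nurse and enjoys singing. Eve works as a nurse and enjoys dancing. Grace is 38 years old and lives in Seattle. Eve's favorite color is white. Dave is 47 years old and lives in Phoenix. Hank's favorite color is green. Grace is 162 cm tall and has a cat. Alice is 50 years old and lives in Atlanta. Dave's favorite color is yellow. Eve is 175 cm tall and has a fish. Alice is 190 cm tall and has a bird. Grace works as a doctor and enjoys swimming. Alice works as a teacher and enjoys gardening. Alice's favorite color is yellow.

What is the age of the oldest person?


Oldest: Hank at 64

64


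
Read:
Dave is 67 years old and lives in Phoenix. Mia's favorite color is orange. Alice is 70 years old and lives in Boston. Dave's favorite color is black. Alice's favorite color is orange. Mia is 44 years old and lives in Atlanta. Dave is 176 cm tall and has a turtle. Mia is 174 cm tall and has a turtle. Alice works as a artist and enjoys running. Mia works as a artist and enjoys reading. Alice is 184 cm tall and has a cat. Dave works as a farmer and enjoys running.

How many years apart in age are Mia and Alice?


44 vs 70, diff = 26

26


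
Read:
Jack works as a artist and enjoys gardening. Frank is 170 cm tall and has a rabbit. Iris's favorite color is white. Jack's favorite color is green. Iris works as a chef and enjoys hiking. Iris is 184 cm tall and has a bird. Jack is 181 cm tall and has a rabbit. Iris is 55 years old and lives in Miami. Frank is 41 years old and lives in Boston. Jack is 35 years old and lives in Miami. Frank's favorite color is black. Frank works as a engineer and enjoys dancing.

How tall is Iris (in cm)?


Iris is 184 cm tall

184


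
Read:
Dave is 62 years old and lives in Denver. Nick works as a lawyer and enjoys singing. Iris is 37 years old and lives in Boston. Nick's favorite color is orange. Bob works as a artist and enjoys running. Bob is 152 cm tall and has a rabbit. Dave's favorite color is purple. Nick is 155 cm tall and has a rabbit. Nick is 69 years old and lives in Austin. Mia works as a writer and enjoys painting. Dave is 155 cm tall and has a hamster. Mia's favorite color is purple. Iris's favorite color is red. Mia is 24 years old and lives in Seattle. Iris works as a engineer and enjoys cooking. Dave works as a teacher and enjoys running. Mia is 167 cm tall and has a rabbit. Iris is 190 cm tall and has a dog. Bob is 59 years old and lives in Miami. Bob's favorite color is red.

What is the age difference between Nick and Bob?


|69 - 59| = 10

10


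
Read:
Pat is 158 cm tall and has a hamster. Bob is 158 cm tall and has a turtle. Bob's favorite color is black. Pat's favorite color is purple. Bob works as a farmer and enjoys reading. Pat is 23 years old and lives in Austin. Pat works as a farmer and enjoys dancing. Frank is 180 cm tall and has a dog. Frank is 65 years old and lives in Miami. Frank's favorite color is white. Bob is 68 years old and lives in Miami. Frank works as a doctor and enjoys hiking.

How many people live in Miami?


Count in Miami: 2

2


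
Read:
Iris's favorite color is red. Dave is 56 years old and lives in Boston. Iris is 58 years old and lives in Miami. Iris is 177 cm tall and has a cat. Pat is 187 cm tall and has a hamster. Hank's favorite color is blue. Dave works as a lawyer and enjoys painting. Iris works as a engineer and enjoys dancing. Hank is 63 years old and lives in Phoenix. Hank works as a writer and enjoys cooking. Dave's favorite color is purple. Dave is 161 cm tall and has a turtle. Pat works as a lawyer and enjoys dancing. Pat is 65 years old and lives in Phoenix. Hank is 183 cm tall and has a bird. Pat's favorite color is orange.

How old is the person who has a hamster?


Person with hamster is Pat, age 65

65


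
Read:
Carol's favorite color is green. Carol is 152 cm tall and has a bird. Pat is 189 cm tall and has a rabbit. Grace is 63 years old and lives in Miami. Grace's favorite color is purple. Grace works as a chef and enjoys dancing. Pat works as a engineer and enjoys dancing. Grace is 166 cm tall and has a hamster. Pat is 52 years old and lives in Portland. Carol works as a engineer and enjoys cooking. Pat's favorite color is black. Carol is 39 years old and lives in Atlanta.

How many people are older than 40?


Filter: 2

2


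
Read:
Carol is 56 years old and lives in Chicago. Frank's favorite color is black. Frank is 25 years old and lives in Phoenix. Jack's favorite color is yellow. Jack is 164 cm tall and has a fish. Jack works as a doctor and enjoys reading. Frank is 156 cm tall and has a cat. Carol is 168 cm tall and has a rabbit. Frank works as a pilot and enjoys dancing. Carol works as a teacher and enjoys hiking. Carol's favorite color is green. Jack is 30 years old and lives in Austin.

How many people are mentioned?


People: Carol, Frank, Jack. Count = 3

3


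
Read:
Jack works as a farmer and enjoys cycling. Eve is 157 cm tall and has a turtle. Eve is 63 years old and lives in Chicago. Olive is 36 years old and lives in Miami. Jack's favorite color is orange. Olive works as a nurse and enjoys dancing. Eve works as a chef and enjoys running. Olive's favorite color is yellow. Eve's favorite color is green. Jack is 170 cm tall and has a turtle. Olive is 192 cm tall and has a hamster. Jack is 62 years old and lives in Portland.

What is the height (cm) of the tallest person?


Tallest: Olive at 192 cm

192


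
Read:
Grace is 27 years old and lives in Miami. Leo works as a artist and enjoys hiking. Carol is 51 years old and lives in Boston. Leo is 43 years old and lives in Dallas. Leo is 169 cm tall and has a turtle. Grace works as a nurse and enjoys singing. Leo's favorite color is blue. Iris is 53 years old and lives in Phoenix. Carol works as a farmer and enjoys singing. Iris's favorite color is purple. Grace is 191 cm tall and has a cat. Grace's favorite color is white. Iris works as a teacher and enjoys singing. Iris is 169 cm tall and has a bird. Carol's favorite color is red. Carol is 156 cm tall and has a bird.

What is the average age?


Sum=174, n=4, avg=43.5

43.5


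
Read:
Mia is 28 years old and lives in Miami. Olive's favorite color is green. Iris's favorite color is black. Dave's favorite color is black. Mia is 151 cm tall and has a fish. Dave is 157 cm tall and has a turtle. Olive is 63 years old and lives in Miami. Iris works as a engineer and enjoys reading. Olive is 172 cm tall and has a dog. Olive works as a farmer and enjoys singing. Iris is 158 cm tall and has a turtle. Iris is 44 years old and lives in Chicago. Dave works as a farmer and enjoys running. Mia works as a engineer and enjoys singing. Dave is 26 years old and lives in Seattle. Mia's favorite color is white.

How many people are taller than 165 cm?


Taller than 165: 1

1


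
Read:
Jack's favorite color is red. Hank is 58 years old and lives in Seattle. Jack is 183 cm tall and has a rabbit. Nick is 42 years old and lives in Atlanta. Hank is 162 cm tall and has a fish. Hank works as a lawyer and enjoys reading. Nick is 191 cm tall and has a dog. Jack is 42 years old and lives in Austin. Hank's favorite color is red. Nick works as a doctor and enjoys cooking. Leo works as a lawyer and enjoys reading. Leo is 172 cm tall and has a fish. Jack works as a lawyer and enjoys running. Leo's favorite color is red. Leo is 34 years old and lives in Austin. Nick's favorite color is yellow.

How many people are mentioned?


People: Hank, Leo, Nick, Jack. Count = 4

4


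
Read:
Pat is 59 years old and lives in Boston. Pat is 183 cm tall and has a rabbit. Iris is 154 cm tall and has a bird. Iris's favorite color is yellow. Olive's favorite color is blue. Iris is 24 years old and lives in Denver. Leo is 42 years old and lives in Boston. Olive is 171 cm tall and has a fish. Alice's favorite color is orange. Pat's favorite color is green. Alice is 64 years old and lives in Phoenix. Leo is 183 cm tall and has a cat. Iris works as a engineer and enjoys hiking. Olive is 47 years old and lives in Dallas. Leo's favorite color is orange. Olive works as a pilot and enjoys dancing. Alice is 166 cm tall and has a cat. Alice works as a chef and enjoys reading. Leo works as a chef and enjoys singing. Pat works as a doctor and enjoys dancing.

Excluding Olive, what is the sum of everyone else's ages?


Sum (excluding Olive): 189

189


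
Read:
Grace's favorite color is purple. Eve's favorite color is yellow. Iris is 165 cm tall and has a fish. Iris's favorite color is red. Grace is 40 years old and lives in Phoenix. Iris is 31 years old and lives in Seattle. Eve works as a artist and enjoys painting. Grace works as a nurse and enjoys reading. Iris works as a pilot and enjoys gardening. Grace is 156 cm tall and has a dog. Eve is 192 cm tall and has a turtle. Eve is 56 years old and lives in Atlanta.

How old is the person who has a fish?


Person with fish is Iris, age 31

31


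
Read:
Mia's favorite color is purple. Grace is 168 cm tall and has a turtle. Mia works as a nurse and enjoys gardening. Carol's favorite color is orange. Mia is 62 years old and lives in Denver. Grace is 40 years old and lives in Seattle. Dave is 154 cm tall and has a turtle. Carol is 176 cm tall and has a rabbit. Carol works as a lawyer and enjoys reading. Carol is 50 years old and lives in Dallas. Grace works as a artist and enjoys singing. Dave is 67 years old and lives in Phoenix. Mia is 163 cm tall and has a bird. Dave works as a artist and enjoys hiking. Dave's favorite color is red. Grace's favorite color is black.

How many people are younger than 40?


Filter: 0

0


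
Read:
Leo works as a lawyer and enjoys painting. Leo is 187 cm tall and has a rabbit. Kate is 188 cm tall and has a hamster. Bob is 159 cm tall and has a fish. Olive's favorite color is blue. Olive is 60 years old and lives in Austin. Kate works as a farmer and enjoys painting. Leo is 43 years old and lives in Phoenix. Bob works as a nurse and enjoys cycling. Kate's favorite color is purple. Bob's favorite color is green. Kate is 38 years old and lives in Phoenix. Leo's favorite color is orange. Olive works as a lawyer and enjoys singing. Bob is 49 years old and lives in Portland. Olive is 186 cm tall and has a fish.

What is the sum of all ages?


38+43+49+60 = 190

190


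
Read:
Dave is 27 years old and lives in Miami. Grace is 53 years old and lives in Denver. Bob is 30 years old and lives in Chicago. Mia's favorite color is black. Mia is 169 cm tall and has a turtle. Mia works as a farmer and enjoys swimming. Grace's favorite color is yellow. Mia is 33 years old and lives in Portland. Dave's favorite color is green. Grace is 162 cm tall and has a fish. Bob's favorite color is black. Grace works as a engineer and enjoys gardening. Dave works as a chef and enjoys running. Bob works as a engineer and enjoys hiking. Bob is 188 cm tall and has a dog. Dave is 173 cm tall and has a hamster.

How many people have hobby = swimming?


Count: 1

1


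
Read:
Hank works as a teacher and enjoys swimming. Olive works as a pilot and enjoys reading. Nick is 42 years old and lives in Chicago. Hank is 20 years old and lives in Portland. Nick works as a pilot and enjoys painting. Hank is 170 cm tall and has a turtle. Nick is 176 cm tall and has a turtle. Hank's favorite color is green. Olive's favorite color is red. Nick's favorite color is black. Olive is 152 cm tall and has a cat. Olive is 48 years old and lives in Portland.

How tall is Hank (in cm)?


Hank is 170 cm tall

170


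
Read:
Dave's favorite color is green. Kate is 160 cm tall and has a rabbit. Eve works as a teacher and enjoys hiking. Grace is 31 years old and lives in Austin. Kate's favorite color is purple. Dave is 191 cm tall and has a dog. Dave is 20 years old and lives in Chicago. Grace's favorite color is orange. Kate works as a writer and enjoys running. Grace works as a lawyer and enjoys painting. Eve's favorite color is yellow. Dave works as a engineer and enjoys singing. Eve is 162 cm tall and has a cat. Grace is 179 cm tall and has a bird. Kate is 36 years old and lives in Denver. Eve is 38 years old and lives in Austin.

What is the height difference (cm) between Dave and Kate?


|191 - 160| = 31

31


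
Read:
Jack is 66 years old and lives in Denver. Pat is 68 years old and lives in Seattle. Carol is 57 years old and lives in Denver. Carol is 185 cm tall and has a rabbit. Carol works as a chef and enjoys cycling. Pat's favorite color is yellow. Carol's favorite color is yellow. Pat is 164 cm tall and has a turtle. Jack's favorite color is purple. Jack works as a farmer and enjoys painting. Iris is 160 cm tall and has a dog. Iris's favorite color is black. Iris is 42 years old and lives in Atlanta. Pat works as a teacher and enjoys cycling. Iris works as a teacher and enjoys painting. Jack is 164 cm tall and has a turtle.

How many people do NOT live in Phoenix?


Not in Phoenix: 4

4


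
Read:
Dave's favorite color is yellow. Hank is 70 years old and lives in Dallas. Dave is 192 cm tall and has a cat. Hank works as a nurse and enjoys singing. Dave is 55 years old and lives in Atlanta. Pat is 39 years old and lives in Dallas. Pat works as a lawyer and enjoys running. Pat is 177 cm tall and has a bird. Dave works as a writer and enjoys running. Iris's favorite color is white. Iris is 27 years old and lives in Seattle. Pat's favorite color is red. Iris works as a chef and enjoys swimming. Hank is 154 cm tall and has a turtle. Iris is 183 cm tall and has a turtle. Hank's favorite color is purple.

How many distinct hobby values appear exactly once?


Unique hobby values: 2

2


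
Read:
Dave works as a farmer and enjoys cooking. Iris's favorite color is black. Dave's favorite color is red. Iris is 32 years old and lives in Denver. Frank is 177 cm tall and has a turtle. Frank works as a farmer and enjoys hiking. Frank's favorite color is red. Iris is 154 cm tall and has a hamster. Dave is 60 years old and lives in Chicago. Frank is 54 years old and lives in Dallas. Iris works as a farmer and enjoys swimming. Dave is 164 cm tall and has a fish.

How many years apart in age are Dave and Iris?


60 vs 32, diff = 28

28


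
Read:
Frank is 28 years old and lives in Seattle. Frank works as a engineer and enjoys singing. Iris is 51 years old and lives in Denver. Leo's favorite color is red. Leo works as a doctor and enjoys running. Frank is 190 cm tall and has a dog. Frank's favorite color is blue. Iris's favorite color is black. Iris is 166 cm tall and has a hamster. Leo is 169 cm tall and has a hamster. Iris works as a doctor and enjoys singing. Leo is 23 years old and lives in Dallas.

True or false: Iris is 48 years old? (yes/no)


Iris is actually 51. no

no


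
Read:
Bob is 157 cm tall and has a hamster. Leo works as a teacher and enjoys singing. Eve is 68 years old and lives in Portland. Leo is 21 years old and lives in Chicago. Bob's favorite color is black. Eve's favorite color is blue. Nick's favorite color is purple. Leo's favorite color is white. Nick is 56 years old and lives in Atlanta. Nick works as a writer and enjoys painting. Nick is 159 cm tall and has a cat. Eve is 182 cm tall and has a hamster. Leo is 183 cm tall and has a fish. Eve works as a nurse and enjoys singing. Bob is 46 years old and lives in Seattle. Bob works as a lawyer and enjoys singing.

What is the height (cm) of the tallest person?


Tallest: Leo at 183 cm

183


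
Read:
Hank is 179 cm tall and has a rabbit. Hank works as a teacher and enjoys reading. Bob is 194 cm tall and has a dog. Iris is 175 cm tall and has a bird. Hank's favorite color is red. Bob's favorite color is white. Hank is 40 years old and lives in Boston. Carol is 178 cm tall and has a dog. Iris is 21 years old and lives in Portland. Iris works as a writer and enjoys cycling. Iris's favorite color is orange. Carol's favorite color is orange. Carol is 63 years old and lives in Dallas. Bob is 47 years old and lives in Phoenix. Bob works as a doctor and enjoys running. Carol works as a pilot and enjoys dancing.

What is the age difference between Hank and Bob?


|40 - 47| = 7

7
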